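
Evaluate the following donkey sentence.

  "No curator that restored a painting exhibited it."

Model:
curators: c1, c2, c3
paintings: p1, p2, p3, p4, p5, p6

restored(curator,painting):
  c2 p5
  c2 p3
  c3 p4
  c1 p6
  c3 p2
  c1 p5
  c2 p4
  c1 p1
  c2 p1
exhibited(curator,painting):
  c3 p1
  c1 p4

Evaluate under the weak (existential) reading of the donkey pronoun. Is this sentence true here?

"it" takes "a painting" as antecedent — a donkey pronoun bound across the clause boundary.
Truth condition: for no (c,p) with restored(c,p) does exhibited(c,p) hold.
Restrictor pairs — does the scope hold? (c1,p1):fails  (c1,p5):fails  (c1,p6):fails  (c2,p1):fails  (c2,p3):fails  (c2,p4):fails  (c2,p5):fails  (c3,p2):fails  (c3,p4):fails
Scope holds for no restrictor pair, so the sentence is true.

True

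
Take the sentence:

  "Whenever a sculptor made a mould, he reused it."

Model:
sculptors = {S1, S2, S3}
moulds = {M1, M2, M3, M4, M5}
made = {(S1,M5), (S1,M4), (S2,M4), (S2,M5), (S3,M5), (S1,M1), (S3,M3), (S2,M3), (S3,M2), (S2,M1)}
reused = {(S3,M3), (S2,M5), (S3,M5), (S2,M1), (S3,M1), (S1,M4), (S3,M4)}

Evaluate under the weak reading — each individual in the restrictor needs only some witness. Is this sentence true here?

True

"it" takes "a mould" as antecedent — a donkey pronoun bound across the clause boundary.
Weak reading: every sculptor s with some made-mould has at least one made-mould m such that reused(s,m).
Per sculptor: S1:✓  S2:✓  S3:✓
Every sculptor in the restrictor has a witness.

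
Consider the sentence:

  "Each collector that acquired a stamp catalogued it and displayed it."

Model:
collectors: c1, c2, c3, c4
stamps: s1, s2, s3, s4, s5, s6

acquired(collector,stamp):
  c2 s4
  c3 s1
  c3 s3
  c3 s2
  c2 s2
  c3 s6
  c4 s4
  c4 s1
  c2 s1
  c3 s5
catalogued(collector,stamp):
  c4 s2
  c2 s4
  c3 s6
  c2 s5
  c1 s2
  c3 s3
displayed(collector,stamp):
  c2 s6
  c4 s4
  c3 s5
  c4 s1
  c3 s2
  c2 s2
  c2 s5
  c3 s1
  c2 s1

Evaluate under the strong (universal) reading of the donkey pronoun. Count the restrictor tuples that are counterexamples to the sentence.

"it" takes "a stamp" as antecedent — a donkey pronoun bound across the clause boundary.
Strong reading: for every (c,s) with acquired(c,s), catalogued(c,s) ∧ displayed(c,s).
Restrictor pairs: (c2,s1) ✗  (c2,s2) ✗  (c2,s4) ✗  (c3,s1) ✗  (c3,s2) ✗  (c3,s3) ✗  (c3,s5) ✗  (c3,s6) ✗  (c4,s1) ✗  (c4,s4) ✗
Counterexamples (restrictor pairs failing the scope): 10.

10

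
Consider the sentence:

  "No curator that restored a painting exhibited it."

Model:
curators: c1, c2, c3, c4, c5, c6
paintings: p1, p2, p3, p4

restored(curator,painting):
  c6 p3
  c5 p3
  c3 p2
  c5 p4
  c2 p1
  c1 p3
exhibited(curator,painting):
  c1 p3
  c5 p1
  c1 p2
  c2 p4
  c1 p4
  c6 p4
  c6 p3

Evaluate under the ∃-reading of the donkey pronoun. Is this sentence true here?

False

"it" takes "a painting" as antecedent — a donkey pronoun bound across the clause boundary.
Truth condition: for no (c,p) with restored(c,p) does exhibited(c,p) hold.
Restrictor pairs — does the scope hold? (c1,p3):holds  (c2,p1):fails  (c3,p2):fails  (c5,p3):fails  (c5,p4):fails  (c6,p3):holds
Scope holds for 2 pair(s), so the sentence is false.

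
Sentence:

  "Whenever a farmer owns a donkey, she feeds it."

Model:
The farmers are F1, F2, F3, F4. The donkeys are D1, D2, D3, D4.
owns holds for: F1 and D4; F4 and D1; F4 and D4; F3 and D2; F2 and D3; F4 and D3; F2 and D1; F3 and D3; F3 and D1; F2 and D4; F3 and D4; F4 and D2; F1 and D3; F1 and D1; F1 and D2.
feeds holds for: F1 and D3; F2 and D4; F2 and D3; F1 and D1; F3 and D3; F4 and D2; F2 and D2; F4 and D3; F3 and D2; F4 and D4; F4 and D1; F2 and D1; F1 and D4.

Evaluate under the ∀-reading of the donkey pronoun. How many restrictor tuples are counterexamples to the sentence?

3

"it" takes "a donkey" as antecedent — a donkey pronoun bound across the clause boundary.
Strong reading: for every (f,d) with owns(f,d), feeds(f,d).
Restrictor pairs: (F1,D1) ✓  (F1,D2) ✗  (F1,D3) ✓  (F1,D4) ✓  (F2,D1) ✓  (F2,D3) ✓  (F2,D4) ✓  (F3,D1) ✗  (F3,D2) ✓  (F3,D3) ✓  (F3,D4) ✗  (F4,D1) ✓  (F4,D2) ✓  (F4,D3) ✓  (F4,D4) ✓
Counterexamples (restrictor pairs failing the scope): 3.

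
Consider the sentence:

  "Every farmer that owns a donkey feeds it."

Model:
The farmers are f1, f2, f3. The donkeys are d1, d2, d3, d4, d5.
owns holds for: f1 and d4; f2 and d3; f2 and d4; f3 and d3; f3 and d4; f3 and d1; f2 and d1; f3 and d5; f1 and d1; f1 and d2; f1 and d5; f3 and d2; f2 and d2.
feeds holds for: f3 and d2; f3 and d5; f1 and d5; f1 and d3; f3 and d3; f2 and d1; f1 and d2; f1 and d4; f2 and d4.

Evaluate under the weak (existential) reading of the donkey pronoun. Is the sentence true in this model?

"it" takes "a donkey" as antecedent — a donkey pronoun bound across the clause boundary.
Weak reading: every farmer f with some owns-donkey has at least one owns-donkey d such that feeds(f,d).
Per farmer: f1:✓  f2:✓  f3:✓
Every farmer in the restrictor has a witness.

True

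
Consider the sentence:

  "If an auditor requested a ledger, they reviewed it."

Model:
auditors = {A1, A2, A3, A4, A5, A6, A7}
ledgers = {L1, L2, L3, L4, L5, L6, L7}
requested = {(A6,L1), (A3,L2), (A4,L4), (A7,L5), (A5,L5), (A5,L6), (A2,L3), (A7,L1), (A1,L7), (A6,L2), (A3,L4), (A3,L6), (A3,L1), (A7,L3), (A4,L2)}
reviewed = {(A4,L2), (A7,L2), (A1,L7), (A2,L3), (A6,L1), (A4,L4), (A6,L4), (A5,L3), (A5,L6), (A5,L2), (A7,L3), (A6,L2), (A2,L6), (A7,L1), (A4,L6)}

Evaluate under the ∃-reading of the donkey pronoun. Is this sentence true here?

"it" takes "a ledger" as antecedent — a donkey pronoun bound across the clause boundary.
Weak reading: every auditor a with some requested-ledger has at least one requested-ledger l such that reviewed(a,l).
Per auditor: A1:✓  A2:✓  A3:✗  A4:✓  A5:✓  A6:✓  A7:✓
A3 has no witness among its requested-ledgers.

False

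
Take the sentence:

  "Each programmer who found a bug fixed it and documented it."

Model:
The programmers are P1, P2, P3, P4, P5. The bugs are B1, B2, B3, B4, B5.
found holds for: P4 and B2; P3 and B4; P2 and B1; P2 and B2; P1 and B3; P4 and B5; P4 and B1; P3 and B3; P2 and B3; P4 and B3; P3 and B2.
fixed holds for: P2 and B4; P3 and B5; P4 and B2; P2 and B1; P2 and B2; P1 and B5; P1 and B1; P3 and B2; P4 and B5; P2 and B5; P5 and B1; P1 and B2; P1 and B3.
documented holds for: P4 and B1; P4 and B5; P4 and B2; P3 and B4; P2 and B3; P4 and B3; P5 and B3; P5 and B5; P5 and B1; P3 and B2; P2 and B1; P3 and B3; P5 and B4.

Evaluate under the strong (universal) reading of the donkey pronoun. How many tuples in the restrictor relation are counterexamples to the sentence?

7

"it" takes "a bug" as antecedent — a donkey pronoun bound across the clause boundary.
Strong reading: for every (p,b) with found(p,b), fixed(p,b) ∧ documented(p,b).
Restrictor pairs: (P1,B3) ✗  (P2,B1) ✓  (P2,B2) ✗  (P2,B3) ✗  (P3,B2) ✓  (P3,B3) ✗  (P3,B4) ✗  (P4,B1) ✗  (P4,B2) ✓  (P4,B3) ✗  (P4,B5) ✓
Counterexamples (restrictor pairs failing the scope): 7.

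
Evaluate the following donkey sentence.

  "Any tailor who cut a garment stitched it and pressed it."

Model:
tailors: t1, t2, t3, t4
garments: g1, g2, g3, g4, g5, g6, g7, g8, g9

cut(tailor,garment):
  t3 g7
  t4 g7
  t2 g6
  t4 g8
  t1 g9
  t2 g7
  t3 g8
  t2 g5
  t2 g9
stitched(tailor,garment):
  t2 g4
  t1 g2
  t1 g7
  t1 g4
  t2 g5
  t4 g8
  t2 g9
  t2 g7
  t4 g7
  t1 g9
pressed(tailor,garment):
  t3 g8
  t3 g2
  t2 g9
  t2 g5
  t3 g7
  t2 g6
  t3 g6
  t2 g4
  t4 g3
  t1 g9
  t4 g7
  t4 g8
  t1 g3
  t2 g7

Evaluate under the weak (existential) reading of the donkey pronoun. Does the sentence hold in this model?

"it" takes "a garment" as antecedent — a donkey pronoun bound across the clause boundary.
Weak reading: every tailor t with some cut-garment has at least one cut-garment g such that stitched(t,g) ∧ pressed(t,g).
Per tailor: t1:✓  t2:✓  t3:✗  t4:✓
t3 has no witness among its cut-garments.

False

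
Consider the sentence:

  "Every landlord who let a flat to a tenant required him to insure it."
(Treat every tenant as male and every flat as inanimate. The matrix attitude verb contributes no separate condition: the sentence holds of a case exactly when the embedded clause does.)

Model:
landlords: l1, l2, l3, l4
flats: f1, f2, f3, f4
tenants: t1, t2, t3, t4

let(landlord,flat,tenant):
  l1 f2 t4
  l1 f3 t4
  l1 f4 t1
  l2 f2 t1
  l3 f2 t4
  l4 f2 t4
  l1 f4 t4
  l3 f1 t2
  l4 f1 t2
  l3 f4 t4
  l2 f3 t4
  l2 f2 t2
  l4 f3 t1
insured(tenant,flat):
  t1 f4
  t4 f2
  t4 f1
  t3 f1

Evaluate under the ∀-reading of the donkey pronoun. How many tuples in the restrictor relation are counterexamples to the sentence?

"him" takes "a tenant" as antecedent and "it" takes "a flat"; both are donkey pronouns co-varying with the restrictor.
Strong reading: for every (l,f,t) with let(l,f,t), insured(t,f).
Restrictor triples: (l1,f2,t4)→insured(t4,f2) ✓  (l1,f3,t4)→insured(t4,f3) ✗  (l1,f4,t1)→insured(t1,f4) ✓  (l1,f4,t4)→insured(t4,f4) ✗  (l2,f2,t1)→insured(t1,f2) ✗  (l2,f2,t2)→insured(t2,f2) ✗  (l2,f3,t4)→insured(t4,f3) ✗  (l3,f1,t2)→insured(t2,f1) ✗  (l3,f2,t4)→insured(t4,f2) ✓  (l3,f4,t4)→insured(t4,f4) ✗  (l4,f1,t2)→insured(t2,f1) ✗  (l4,f2,t4)→insured(t4,f2) ✓  (l4,f3,t1)→insured(t1,f3) ✗
Counterexamples (restrictor triples failing the scope): 9.

9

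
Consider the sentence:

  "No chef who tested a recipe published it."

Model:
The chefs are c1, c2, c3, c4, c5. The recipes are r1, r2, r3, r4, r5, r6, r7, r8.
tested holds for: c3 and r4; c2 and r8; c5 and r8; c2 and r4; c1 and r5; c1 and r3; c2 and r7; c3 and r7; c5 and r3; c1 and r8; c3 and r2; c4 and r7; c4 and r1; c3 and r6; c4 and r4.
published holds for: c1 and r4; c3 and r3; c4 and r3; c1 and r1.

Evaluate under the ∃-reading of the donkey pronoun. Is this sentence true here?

"it" takes "a recipe" as antecedent — a donkey pronoun bound across the clause boundary.
Truth condition: for no (c,r) with tested(c,r) does published(c,r) hold.
Restrictor pairs — does the scope hold? (c1,r3):fails  (c1,r5):fails  (c1,r8):fails  (c2,r4):fails  (c2,r7):fails  (c2,r8):fails  (c3,r2):fails  (c3,r4):fails  (c3,r6):fails  (c3,r7):fails  (c4,r1):fails  (c4,r4):fails  (c4,r7):fails  (c5,r3):fails  (c5,r8):fails
Scope holds for no restrictor pair, so the sentence is true.

True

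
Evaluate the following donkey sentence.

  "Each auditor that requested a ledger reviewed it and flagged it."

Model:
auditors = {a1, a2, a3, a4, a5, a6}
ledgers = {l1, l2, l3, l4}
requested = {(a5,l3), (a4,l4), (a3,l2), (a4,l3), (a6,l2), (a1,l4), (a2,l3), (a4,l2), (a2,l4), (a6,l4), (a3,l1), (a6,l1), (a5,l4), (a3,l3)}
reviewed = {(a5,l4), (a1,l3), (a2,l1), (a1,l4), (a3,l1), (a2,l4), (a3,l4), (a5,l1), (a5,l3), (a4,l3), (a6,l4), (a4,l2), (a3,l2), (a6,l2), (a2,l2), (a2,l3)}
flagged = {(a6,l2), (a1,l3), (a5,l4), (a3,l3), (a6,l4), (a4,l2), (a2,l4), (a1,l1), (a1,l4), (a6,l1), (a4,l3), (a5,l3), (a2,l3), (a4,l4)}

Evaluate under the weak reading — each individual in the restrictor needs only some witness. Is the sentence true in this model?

"it" takes "a ledger" as antecedent — a donkey pronoun bound across the clause boundary.
Weak reading: every auditor a with some requested-ledger has at least one requested-ledger l such that reviewed(a,l) ∧ flagged(a,l).
Per auditor: a1:✓  a2:✓  a3:✗  a4:✓  a5:✓  a6:✓
a3 has no witness among its requested-ledgers.

False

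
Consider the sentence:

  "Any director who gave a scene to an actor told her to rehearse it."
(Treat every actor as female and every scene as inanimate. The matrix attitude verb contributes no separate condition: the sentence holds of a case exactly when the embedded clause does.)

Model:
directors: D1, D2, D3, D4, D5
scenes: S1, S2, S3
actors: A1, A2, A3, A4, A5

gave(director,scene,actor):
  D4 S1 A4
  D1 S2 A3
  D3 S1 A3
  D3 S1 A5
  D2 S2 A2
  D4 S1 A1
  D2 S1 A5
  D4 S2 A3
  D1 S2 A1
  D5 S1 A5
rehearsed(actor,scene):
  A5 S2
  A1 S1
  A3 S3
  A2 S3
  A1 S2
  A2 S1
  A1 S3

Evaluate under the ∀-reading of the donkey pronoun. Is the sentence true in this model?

False

"her" takes "an actor" as antecedent and "it" takes "a scene"; both are donkey pronouns co-varying with the restrictor.
Strong reading: for every (d,s,a) with gave(d,s,a), rehearsed(a,s).
Restrictor triples: (D1,S2,A1)→rehearsed(A1,S2) ✓  (D1,S2,A3)→rehearsed(A3,S2) ✗  (D2,S1,A5)→rehearsed(A5,S1) ✗  (D2,S2,A2)→rehearsed(A2,S2) ✗  (D3,S1,A3)→rehearsed(A3,S1) ✗  (D3,S1,A5)→rehearsed(A5,S1) ✗  (D4,S1,A1)→rehearsed(A1,S1) ✓  (D4,S1,A4)→rehearsed(A4,S1) ✗  (D4,S2,A3)→rehearsed(A3,S2) ✗  (D5,S1,A5)→rehearsed(A5,S1) ✗
Counterexample: (D1,S2,A3) — rehearsed(A3,S2) does not hold.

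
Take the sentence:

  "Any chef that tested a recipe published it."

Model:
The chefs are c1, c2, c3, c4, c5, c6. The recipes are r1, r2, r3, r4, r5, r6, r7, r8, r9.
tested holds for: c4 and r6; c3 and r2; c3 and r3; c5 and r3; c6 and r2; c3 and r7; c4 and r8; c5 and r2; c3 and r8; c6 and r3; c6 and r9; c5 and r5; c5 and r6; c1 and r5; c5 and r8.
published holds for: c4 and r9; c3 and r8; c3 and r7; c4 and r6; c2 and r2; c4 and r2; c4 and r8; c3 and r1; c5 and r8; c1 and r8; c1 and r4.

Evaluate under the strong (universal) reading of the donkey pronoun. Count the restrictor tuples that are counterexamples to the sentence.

10

"it" takes "a recipe" as antecedent — a donkey pronoun bound across the clause boundary.
Strong reading: for every (c,r) with tested(c,r), published(c,r).
Restrictor pairs: (c1,r5) ✗  (c3,r2) ✗  (c3,r3) ✗  (c3,r7) ✓  (c3,r8) ✓  (c4,r6) ✓  (c4,r8) ✓  (c5,r2) ✗  (c5,r3) ✗  (c5,r5) ✗  (c5,r6) ✗  (c5,r8) ✓  (c6,r2) ✗  (c6,r3) ✗  (c6,r9) ✗
Counterexamples (restrictor pairs failing the scope): 10.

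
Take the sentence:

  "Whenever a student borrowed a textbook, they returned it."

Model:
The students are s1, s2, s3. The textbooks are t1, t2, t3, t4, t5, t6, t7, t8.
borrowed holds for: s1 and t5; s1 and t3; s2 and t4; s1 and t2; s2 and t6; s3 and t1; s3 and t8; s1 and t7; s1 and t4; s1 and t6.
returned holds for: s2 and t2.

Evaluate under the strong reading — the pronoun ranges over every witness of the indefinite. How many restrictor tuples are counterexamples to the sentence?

"it" takes "a textbook" as antecedent — a donkey pronoun bound across the clause boundary.
Strong reading: for every (s,t) with borrowed(s,t), returned(s,t).
Restrictor pairs: (s1,t2) ✗  (s1,t3) ✗  (s1,t4) ✗  (s1,t5) ✗  (s1,t6) ✗  (s1,t7) ✗  (s2,t4) ✗  (s2,t6) ✗  (s3,t1) ✗  (s3,t8) ✗
Counterexamples (restrictor pairs failing the scope): 10.

10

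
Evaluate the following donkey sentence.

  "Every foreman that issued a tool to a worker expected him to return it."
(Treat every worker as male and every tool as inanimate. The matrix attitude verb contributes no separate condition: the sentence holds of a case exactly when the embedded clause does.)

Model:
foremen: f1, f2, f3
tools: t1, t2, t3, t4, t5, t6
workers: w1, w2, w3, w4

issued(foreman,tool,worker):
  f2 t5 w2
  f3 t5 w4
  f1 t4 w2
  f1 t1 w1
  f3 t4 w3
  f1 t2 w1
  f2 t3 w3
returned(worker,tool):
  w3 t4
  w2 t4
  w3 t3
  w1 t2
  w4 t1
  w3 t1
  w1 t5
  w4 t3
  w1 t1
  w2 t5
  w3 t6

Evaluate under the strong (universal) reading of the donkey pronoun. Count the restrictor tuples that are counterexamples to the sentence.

"him" takes "a worker" as antecedent and "it" takes "a tool"; both are donkey pronouns co-varying with the restrictor.
Strong reading: for every (f,t,w) with issued(f,t,w), returned(w,t).
Restrictor triples: (f1,t1,w1)→returned(w1,t1) ✓  (f1,t2,w1)→returned(w1,t2) ✓  (f1,t4,w2)→returned(w2,t4) ✓  (f2,t3,w3)→returned(w3,t3) ✓  (f2,t5,w2)→returned(w2,t5) ✓  (f3,t4,w3)→returned(w3,t4) ✓  (f3,t5,w4)→returned(w4,t5) ✗
Counterexamples (restrictor triples failing the scope): 1.

1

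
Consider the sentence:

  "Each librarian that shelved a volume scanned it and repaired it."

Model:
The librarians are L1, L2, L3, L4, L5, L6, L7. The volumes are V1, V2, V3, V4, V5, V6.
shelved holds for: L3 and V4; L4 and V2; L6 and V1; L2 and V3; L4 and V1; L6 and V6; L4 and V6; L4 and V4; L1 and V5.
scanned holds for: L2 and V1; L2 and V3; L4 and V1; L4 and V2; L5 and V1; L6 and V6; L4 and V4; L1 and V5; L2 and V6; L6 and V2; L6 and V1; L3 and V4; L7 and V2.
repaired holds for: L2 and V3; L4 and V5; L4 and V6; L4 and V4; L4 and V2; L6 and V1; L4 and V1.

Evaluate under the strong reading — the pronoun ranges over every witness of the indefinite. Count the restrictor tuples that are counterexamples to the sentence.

4

"it" takes "a volume" as antecedent — a donkey pronoun bound across the clause boundary.
Strong reading: for every (l,v) with shelved(l,v), scanned(l,v) ∧ repaired(l,v).
Restrictor pairs: (L1,V5) ✗  (L2,V3) ✓  (L3,V4) ✗  (L4,V1) ✓  (L4,V2) ✓  (L4,V4) ✓  (L4,V6) ✗  (L6,V1) ✓  (L6,V6) ✗
Counterexamples (restrictor pairs failing the scope): 4.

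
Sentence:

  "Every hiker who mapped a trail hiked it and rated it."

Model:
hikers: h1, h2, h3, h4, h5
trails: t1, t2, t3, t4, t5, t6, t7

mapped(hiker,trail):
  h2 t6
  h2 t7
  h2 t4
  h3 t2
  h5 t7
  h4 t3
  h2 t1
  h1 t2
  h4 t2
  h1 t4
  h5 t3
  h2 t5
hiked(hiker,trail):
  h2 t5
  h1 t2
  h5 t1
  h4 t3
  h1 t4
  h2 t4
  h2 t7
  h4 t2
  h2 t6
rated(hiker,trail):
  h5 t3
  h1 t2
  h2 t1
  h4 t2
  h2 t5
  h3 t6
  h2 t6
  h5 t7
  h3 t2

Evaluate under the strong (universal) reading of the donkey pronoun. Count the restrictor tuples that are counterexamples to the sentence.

8

"it" takes "a trail" as antecedent — a donkey pronoun bound across the clause boundary.
Strong reading: for every (h,t) with mapped(h,t), hiked(h,t) ∧ rated(h,t).
Restrictor pairs: (h1,t2) ✓  (h1,t4) ✗  (h2,t1) ✗  (h2,t4) ✗  (h2,t5) ✓  (h2,t6) ✓  (h2,t7) ✗  (h3,t2) ✗  (h4,t2) ✓  (h4,t3) ✗  (h5,t3) ✗  (h5,t7) ✗
Counterexamples (restrictor pairs failing the scope): 8.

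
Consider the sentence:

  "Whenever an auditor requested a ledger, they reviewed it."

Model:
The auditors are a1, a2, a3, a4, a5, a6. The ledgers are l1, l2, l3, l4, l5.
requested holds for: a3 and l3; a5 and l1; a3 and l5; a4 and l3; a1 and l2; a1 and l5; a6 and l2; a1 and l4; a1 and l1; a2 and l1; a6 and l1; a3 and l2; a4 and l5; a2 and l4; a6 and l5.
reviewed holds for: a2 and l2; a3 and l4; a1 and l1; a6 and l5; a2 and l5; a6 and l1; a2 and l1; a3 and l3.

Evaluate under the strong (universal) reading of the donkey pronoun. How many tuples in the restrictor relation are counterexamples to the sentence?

10

"it" takes "a ledger" as antecedent — a donkey pronoun bound across the clause boundary.
Strong reading: for every (a,l) with requested(a,l), reviewed(a,l).
Restrictor pairs: (a1,l1) ✓  (a1,l2) ✗  (a1,l4) ✗  (a1,l5) ✗  (a2,l1) ✓  (a2,l4) ✗  (a3,l2) ✗  (a3,l3) ✓  (a3,l5) ✗  (a4,l3) ✗  (a4,l5) ✗  (a5,l1) ✗  (a6,l1) ✓  (a6,l2) ✗  (a6,l5) ✓
Counterexamples (restrictor pairs failing the scope): 10.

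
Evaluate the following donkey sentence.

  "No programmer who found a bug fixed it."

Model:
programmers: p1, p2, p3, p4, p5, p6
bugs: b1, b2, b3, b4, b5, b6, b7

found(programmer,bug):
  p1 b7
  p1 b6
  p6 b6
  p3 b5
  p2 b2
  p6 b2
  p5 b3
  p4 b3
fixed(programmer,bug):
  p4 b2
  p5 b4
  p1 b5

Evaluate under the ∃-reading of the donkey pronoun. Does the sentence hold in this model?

True

"it" takes "a bug" as antecedent — a donkey pronoun bound across the clause boundary.
Truth condition: for no (p,b) with found(p,b) does fixed(p,b) hold.
Restrictor pairs — does the scope hold? (p1,b6):fails  (p1,b7):fails  (p2,b2):fails  (p3,b5):fails  (p4,b3):fails  (p5,b3):fails  (p6,b2):fails  (p6,b6):fails
Scope holds for no restrictor pair, so the sentence is true.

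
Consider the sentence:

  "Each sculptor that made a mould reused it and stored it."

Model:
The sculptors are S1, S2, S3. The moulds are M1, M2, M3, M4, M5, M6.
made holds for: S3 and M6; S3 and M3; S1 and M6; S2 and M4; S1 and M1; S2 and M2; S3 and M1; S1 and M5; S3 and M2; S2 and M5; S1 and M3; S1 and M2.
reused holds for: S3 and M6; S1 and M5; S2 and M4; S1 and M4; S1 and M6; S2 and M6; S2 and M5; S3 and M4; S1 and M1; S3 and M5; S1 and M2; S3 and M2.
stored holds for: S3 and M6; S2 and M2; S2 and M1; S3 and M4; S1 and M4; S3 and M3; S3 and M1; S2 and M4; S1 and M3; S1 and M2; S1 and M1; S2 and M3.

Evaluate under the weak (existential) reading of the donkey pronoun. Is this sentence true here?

"it" takes "a mould" as antecedent — a donkey pronoun bound across the clause boundary.
Weak reading: every sculptor s with some made-mould has at least one made-mould m such that reused(s,m) ∧ stored(s,m).
Per sculptor: S1:✓  S2:✓  S3:✓
Every sculptor in the restrictor has a witness.

True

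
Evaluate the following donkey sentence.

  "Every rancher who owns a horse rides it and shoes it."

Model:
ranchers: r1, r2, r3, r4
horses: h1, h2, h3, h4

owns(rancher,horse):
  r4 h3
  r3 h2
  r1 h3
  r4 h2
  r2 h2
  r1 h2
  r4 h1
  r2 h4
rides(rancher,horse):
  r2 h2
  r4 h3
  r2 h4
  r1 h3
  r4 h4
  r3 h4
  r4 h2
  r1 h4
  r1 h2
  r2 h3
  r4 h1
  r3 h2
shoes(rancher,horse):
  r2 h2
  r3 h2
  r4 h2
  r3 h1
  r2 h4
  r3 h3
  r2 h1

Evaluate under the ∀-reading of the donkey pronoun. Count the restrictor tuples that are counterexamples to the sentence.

"it" takes "a horse" as antecedent — a donkey pronoun bound across the clause boundary.
Strong reading: for every (r,h) with owns(r,h), rides(r,h) ∧ shoes(r,h).
Restrictor pairs: (r1,h2) ✗  (r1,h3) ✗  (r2,h2) ✓  (r2,h4) ✓  (r3,h2) ✓  (r4,h1) ✗  (r4,h2) ✓  (r4,h3) ✗
Counterexamples (restrictor pairs failing the scope): 4.

4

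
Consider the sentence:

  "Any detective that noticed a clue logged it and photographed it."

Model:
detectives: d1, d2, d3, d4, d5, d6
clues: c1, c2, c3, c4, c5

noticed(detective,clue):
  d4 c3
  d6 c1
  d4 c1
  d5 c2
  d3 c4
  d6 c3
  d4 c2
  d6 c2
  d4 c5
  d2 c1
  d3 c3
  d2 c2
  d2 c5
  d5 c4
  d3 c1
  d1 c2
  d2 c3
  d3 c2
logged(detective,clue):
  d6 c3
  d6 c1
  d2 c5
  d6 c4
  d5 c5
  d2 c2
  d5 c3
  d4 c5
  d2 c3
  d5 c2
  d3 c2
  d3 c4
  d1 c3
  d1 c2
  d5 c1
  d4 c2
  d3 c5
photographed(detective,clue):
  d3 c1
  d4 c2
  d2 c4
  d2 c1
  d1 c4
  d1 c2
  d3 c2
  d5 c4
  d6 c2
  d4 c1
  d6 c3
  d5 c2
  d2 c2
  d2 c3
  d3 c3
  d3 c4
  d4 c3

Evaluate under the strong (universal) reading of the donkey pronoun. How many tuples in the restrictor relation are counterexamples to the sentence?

10

"it" takes "a clue" as antecedent — a donkey pronoun bound across the clause boundary.
Strong reading: for every (d,c) with noticed(d,c), logged(d,c) ∧ photographed(d,c).
Restrictor pairs: (d1,c2) ✓  (d2,c1) ✗  (d2,c2) ✓  (d2,c3) ✓  (d2,c5) ✗  (d3,c1) ✗  (d3,c2) ✓  (d3,c3) ✗  (d3,c4) ✓  (d4,c1) ✗  (d4,c2) ✓  (d4,c3) ✗  (d4,c5) ✗  (d5,c2) ✓  (d5,c4) ✗  (d6,c1) ✗  (d6,c2) ✗  (d6,c3) ✓
Counterexamples (restrictor pairs failing the scope): 10.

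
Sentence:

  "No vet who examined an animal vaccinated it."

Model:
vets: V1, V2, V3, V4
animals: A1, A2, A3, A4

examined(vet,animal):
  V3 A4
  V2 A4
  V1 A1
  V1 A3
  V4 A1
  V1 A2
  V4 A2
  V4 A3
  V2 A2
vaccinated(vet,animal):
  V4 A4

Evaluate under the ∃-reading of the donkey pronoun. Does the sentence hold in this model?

True

"it" takes "an animal" as antecedent — a donkey pronoun bound across the clause boundary.
Truth condition: for no (v,a) with examined(v,a) does vaccinated(v,a) hold.
Restrictor pairs — does the scope hold? (V1,A1):fails  (V1,A2):fails  (V1,A3):fails  (V2,A2):fails  (V2,A4):fails  (V3,A4):fails  (V4,A1):fails  (V4,A2):fails  (V4,A3):fails
Scope holds for no restrictor pair, so the sentence is true.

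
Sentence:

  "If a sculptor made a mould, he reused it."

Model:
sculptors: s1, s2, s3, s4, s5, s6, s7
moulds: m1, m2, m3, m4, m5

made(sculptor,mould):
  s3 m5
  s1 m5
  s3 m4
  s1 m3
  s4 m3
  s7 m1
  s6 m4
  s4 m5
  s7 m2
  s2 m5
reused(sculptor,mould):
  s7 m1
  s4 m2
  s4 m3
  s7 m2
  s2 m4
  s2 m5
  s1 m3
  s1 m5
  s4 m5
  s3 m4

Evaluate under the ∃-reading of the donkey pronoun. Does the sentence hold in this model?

False

"it" takes "a mould" as antecedent — a donkey pronoun bound across the clause boundary.
Weak reading: every sculptor s with some made-mould has at least one made-mould m such that reused(s,m).
Per sculptor: s1:✓  s2:✓  s3:✓  s4:✓  s6:✗  s7:✓
s6 has no witness among its made-moulds.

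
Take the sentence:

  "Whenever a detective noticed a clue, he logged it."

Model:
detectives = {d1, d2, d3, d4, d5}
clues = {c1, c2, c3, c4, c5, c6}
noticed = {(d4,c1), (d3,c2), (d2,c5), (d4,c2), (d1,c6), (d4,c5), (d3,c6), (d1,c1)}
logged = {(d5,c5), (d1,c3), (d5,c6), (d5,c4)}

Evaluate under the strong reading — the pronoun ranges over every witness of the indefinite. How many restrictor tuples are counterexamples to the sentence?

"it" takes "a clue" as antecedent — a donkey pronoun bound across the clause boundary.
Strong reading: for every (d,c) with noticed(d,c), logged(d,c).
Restrictor pairs: (d1,c1) ✗  (d1,c6) ✗  (d2,c5) ✗  (d3,c2) ✗  (d3,c6) ✗  (d4,c1) ✗  (d4,c2) ✗  (d4,c5) ✗
Counterexamples (restrictor pairs failing the scope): 8.

8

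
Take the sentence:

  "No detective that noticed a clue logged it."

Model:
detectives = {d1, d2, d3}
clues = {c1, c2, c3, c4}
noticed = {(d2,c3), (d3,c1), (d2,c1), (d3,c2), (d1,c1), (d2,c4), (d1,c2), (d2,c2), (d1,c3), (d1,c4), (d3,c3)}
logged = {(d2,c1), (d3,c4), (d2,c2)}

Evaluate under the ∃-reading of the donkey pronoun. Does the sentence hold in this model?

"it" takes "a clue" as antecedent — a donkey pronoun bound across the clause boundary.
Truth condition: for no (d,c) with noticed(d,c) does logged(d,c) hold.
Restrictor pairs — does the scope hold? (d1,c1):fails  (d1,c2):fails  (d1,c3):fails  (d1,c4):fails  (d2,c1):holds  (d2,c2):holds  (d2,c3):fails  (d2,c4):fails  (d3,c1):fails  (d3,c2):fails  (d3,c3):fails
Scope holds for 2 pair(s), so the sentence is false.

False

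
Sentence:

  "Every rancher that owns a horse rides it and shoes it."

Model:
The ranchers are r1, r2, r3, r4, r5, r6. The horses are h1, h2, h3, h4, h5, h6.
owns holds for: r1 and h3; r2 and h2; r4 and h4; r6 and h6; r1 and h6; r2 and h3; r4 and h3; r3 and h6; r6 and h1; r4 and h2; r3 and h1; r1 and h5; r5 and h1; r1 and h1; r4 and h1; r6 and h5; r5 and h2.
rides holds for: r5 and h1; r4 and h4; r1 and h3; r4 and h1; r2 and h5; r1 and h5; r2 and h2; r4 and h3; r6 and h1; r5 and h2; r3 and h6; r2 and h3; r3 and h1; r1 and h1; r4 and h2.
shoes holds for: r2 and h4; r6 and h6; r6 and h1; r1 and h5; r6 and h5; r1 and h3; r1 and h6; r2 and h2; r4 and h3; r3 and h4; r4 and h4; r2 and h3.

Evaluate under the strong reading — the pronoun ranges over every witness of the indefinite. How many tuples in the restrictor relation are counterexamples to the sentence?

10

"it" takes "a horse" as antecedent — a donkey pronoun bound across the clause boundary.
Strong reading: for every (r,h) with owns(r,h), rides(r,h) ∧ shoes(r,h).
Restrictor pairs: (r1,h1) ✗  (r1,h3) ✓  (r1,h5) ✓  (r1,h6) ✗  (r2,h2) ✓  (r2,h3) ✓  (r3,h1) ✗  (r3,h6) ✗  (r4,h1) ✗  (r4,h2) ✗  (r4,h3) ✓  (r4,h4) ✓  (r5,h1) ✗  (r5,h2) ✗  (r6,h1) ✓  (r6,h5) ✗  (r6,h6) ✗
Counterexamples (restrictor pairs failing the scope): 10.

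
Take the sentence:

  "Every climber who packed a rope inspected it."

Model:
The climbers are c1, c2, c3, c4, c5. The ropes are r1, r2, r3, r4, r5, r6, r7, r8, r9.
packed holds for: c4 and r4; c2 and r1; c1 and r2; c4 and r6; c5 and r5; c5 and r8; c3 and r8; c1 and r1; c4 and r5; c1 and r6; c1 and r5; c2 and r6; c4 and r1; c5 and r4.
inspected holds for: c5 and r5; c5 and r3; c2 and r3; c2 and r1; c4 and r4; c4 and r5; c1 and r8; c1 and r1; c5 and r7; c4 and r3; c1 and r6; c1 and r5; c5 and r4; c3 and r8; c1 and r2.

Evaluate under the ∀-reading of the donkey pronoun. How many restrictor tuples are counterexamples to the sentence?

4

"it" takes "a rope" as antecedent — a donkey pronoun bound across the clause boundary.
Strong reading: for every (c,r) with packed(c,r), inspected(c,r).
Restrictor pairs: (c1,r1) ✓  (c1,r2) ✓  (c1,r5) ✓  (c1,r6) ✓  (c2,r1) ✓  (c2,r6) ✗  (c3,r8) ✓  (c4,r1) ✗  (c4,r4) ✓  (c4,r5) ✓  (c4,r6) ✗  (c5,r4) ✓  (c5,r5) ✓  (c5,r8) ✗
Counterexamples (restrictor pairs failing the scope): 4.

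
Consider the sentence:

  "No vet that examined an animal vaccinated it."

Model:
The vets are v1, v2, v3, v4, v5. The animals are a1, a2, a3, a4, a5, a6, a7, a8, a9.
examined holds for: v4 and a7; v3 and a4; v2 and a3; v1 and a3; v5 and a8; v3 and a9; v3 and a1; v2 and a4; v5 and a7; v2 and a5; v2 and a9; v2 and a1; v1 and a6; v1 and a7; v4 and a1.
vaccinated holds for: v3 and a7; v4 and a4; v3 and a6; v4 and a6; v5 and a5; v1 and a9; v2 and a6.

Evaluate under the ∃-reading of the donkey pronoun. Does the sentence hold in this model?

True

"it" takes "an animal" as antecedent — a donkey pronoun bound across the clause boundary.
Truth condition: for no (v,a) with examined(v,a) does vaccinated(v,a) hold.
Restrictor pairs — does the scope hold? (v1,a3):fails  (v1,a6):fails  (v1,a7):fails  (v2,a1):fails  (v2,a3):fails  (v2,a4):fails  (v2,a5):fails  (v2,a9):fails  (v3,a1):fails  (v3,a4):fails  (v3,a9):fails  (v4,a1):fails  (v4,a7):fails  (v5,a7):fails  (v5,a8):fails
Scope holds for no restrictor pair, so the sentence is true.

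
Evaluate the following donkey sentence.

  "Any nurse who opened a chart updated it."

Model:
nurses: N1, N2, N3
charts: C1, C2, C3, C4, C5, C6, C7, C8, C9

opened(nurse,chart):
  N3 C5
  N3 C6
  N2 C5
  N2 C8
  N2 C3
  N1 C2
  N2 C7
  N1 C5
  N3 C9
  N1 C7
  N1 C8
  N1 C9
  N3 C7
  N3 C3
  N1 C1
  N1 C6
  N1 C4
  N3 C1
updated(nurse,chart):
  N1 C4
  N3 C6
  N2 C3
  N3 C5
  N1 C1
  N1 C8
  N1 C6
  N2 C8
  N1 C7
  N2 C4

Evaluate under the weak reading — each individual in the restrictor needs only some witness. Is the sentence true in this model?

True

"it" takes "a chart" as antecedent — a donkey pronoun bound across the clause boundary.
Weak reading: every nurse n with some opened-chart has at least one opened-chart c such that updated(n,c).
Per nurse: N1:✓  N2:✓  N3:✓
Every nurse in the restrictor has a witness.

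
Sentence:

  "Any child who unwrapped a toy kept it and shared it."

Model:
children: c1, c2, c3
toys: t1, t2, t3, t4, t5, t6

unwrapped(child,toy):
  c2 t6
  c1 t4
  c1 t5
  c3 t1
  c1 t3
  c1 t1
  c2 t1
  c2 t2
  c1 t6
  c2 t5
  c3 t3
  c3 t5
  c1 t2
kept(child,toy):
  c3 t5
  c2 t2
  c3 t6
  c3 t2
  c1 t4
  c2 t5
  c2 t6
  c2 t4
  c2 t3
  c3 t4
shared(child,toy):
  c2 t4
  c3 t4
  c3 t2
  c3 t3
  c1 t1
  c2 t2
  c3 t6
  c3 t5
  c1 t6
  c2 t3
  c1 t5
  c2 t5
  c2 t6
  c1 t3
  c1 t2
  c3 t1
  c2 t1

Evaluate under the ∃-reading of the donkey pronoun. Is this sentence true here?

False

"it" takes "a toy" as antecedent — a donkey pronoun bound across the clause boundary.
Weak reading: every child c with some unwrapped-toy has at least one unwrapped-toy t such that kept(c,t) ∧ shared(c,t).
Per child: c1:✗  c2:✓  c3:✓
c1 has no witness among its unwrapped-toys.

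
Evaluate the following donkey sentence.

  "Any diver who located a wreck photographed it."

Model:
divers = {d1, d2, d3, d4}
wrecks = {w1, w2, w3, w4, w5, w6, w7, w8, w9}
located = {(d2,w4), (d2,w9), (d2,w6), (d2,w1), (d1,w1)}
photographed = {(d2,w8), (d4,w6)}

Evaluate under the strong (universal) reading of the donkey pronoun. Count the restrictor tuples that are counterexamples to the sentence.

5

"it" takes "a wreck" as antecedent — a donkey pronoun bound across the clause boundary.
Strong reading: for every (d,w) with located(d,w), photographed(d,w).
Restrictor pairs: (d1,w1) ✗  (d2,w1) ✗  (d2,w4) ✗  (d2,w6) ✗  (d2,w9) ✗
Counterexamples (restrictor pairs failing the scope): 5.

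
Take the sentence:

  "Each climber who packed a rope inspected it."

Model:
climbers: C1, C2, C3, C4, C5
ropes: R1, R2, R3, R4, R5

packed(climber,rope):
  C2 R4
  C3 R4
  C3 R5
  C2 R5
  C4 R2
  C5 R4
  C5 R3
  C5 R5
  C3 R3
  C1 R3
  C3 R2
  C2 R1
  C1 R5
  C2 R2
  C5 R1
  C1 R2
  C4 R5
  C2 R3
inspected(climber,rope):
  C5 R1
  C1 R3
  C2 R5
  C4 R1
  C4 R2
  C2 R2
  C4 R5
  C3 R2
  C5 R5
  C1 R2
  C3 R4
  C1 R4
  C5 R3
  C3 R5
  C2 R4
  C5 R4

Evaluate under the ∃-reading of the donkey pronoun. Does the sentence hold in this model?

"it" takes "a rope" as antecedent — a donkey pronoun bound across the clause boundary.
Weak reading: every climber c with some packed-rope has at least one packed-rope r such that inspected(c,r).
Per climber: C1:✓  C2:✓  C3:✓  C4:✓  C5:✓
Every climber in the restrictor has a witness.

True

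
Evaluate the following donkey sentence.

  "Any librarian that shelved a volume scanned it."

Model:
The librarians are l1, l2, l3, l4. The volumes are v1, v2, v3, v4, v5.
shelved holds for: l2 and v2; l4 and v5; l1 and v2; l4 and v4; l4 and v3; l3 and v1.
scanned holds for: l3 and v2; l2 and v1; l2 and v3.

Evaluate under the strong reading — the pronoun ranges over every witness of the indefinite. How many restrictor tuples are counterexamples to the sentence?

"it" takes "a volume" as antecedent — a donkey pronoun bound across the clause boundary.
Strong reading: for every (l,v) with shelved(l,v), scanned(l,v).
Restrictor pairs: (l1,v2) ✗  (l2,v2) ✗  (l3,v1) ✗  (l4,v3) ✗  (l4,v4) ✗  (l4,v5) ✗
Counterexamples (restrictor pairs failing the scope): 6.

6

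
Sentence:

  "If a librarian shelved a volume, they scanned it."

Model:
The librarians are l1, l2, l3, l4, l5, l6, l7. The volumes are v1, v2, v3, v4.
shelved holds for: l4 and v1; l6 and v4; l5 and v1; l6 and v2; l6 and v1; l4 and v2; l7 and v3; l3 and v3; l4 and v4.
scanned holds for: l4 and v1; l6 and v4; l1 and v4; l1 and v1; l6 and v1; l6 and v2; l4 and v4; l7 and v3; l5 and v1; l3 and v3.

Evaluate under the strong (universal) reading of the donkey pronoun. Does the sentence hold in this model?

"it" takes "a volume" as antecedent — a donkey pronoun bound across the clause boundary.
Strong reading: for every (l,v) with shelved(l,v), scanned(l,v).
Restrictor pairs: (l3,v3) ✓  (l4,v1) ✓  (l4,v2) ✗  (l4,v4) ✓  (l5,v1) ✓  (l6,v1) ✓  (l6,v2) ✓  (l6,v4) ✓  (l7,v3) ✓
Counterexample: (l4,v2) is in shelved but fails the scope.

False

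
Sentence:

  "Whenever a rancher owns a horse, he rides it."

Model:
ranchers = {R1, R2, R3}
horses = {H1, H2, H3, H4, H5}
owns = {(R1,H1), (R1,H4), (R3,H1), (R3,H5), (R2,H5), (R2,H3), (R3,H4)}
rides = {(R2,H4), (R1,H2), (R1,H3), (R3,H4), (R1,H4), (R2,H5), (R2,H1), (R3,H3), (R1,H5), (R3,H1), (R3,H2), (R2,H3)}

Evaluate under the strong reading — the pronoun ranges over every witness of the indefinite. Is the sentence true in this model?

False

"it" takes "a horse" as antecedent — a donkey pronoun bound across the clause boundary.
Strong reading: for every (r,h) with owns(r,h), rides(r,h).
Restrictor pairs: (R1,H1) ✗  (R1,H4) ✓  (R2,H3) ✓  (R2,H5) ✓  (R3,H1) ✓  (R3,H4) ✓  (R3,H5) ✗
Counterexample: (R1,H1) is in owns but fails the scope.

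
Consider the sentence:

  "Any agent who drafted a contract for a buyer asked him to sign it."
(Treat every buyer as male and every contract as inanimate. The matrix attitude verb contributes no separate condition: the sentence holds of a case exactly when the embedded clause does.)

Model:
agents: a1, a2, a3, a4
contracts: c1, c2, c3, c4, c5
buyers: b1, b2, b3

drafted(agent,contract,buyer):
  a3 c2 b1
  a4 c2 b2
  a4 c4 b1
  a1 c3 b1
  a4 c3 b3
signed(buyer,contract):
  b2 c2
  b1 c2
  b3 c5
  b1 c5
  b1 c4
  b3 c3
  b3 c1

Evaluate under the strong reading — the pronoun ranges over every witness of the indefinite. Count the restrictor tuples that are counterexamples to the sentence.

1

"him" takes "a buyer" as antecedent and "it" takes "a contract"; both are donkey pronouns co-varying with the restrictor.
Strong reading: for every (a,c,b) with drafted(a,c,b), signed(b,c).
Restrictor triples: (a1,c3,b1)→signed(b1,c3) ✗  (a3,c2,b1)→signed(b1,c2) ✓  (a4,c2,b2)→signed(b2,c2) ✓  (a4,c3,b3)→signed(b3,c3) ✓  (a4,c4,b1)→signed(b1,c4) ✓
Counterexamples (restrictor triples failing the scope): 1.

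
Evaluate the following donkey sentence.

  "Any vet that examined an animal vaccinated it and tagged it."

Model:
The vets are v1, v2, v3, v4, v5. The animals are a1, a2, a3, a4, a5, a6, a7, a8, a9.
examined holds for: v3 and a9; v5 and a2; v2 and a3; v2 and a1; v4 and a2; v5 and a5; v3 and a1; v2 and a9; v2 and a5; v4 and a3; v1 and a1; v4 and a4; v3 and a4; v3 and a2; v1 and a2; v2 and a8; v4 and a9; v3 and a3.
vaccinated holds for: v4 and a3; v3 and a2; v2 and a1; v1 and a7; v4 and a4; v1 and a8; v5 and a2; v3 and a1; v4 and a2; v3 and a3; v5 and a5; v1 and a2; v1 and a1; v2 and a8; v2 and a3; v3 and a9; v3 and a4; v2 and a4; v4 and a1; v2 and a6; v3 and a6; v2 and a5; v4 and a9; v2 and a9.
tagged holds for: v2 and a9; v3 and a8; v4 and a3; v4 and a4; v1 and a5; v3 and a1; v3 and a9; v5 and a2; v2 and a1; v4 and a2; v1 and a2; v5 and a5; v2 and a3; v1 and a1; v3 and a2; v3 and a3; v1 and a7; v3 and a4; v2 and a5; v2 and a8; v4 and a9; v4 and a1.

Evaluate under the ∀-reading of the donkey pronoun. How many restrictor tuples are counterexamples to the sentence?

0

"it" takes "an animal" as antecedent — a donkey pronoun bound across the clause boundary.
Strong reading: for every (v,a) with examined(v,a), vaccinated(v,a) ∧ tagged(v,a).
Restrictor pairs: (v1,a1) ✓  (v1,a2) ✓  (v2,a1) ✓  (v2,a3) ✓  (v2,a5) ✓  (v2,a8) ✓  (v2,a9) ✓  (v3,a1) ✓  (v3,a2) ✓  (v3,a3) ✓  (v3,a4) ✓  (v3,a9) ✓  (v4,a2) ✓  (v4,a3) ✓  (v4,a4) ✓  (v4,a9) ✓  (v5,a2) ✓  (v5,a5) ✓
Counterexamples (restrictor pairs failing the scope): 0.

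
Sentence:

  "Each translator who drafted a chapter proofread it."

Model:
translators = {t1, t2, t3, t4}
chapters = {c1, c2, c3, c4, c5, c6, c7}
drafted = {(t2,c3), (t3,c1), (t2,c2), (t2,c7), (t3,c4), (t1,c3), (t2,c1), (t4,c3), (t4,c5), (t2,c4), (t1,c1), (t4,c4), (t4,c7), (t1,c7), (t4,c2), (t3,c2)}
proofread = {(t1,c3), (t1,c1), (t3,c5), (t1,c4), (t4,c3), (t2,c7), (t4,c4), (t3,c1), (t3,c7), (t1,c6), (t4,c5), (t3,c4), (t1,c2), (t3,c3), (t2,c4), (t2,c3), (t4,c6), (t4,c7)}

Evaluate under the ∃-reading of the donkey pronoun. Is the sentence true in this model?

"it" takes "a chapter" as antecedent — a donkey pronoun bound across the clause boundary.
Weak reading: every translator t with some drafted-chapter has at least one drafted-chapter c such that proofread(t,c).
Per translator: t1:✓  t2:✓  t3:✓  t4:✓
Every translator in the restrictor has a witness.

True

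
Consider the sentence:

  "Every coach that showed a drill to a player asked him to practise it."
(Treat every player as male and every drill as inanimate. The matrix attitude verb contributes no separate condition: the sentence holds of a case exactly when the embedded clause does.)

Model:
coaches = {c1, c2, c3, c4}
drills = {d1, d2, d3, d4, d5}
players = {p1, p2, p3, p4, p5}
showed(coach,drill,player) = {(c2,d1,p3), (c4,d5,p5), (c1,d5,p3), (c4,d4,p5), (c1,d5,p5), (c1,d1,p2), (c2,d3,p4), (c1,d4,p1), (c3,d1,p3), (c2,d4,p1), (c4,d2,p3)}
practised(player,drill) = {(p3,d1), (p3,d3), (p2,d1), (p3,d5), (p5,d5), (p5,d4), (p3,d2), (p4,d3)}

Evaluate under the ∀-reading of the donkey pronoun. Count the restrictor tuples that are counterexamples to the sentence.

"him" takes "a player" as antecedent and "it" takes "a drill"; both are donkey pronouns co-varying with the restrictor.
Strong reading: for every (c,d,p) with showed(c,d,p), practised(p,d).
Restrictor triples: (c1,d1,p2)→practised(p2,d1) ✓  (c1,d4,p1)→practised(p1,d4) ✗  (c1,d5,p3)→practised(p3,d5) ✓  (c1,d5,p5)→practised(p5,d5) ✓  (c2,d1,p3)→practised(p3,d1) ✓  (c2,d3,p4)→practised(p4,d3) ✓  (c2,d4,p1)→practised(p1,d4) ✗  (c3,d1,p3)→practised(p3,d1) ✓  (c4,d2,p3)→practised(p3,d2) ✓  (c4,d4,p5)→practised(p5,d4) ✓  (c4,d5,p5)→practised(p5,d5) ✓
Counterexamples (restrictor triples failing the scope): 2.

2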